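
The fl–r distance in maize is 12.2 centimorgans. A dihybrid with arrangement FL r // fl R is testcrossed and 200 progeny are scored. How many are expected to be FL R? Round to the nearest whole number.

A map distance of 12.2 centimorgans corresponds to a recombination frequency of 0.122.
The F1 is FL r / fl R, so FL R is a recombinant gamete class with expected frequency r/2 = 0.122/2 = 0.0610.
Expected number = 0.0610 × 200 = 12.20 ≈ 12.

12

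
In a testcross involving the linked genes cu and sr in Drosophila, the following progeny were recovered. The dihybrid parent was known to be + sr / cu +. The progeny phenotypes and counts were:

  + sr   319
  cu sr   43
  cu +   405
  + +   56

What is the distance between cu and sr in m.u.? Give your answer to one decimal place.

12.0 m.u.

The recombinant classes are + + and cu sr: 56 + 43 = 99.
Recombination frequency = 99/823 = 0.1203 ≈ 12.0%, i.e. 12.0 m.u.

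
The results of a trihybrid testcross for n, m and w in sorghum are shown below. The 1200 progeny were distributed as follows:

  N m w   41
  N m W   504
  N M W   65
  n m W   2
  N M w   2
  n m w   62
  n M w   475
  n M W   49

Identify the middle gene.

n

The two most frequent reciprocal classes, N m W and n M w, are the parental types, so the F1 was N m W / n M w.
The two rarest classes, n m W and N M w, are the double crossovers. Comparing them with the parentals, only the n allele has switched, so n is the middle locus and the order is m – n – w.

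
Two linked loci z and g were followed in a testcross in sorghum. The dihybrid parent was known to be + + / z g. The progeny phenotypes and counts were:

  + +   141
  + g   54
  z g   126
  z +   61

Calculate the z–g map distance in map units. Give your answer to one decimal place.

30.1 map units

The recombinant classes are + g and z +: 54 + 61 = 115.
Recombination frequency = 115/382 = 0.3010 ≈ 30.1%, i.e. 30.1 map units.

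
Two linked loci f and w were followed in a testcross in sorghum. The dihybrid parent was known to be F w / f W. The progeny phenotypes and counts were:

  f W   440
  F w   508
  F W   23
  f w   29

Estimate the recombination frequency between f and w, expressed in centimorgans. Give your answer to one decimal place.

The recombinant classes are F W and f w: 23 + 29 = 52.
Recombination frequency = 52/1000 = 0.0520 ≈ 5.2%, i.e. 5.2 centimorgans.

5.2 centimorgans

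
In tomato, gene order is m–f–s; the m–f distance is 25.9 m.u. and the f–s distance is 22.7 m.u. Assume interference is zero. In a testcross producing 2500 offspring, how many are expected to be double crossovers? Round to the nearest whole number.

Map distances give recombination frequencies of 0.259 and 0.227 for the two intervals.
With no interference, expected double-crossover frequency = 0.259 × 0.227 = 0.05879.
Expected number = 0.05879 × 2500 = 146.98 ≈ 147.

147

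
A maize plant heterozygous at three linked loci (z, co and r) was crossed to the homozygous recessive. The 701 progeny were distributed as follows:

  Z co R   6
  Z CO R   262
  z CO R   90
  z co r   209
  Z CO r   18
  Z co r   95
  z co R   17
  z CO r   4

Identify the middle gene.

The two most frequent reciprocal classes, Z CO R and z co r, are the parental types, so the F1 was Z CO R / z co r.
The two rarest classes, Z co R and z CO r, are the double crossovers. Comparing them with the parentals, only the co allele has switched, so co is the middle locus and the order is r – co – z.

co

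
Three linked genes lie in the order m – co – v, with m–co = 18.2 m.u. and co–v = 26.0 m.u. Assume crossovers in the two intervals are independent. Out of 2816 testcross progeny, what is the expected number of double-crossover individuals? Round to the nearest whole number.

133

Map distances give recombination frequencies of 0.182 and 0.260 for the two intervals.
With no interference, expected double-crossover frequency = 0.182 × 0.260 = 0.04732.
Expected number = 0.04732 × 2816 = 133.25 ≈ 133.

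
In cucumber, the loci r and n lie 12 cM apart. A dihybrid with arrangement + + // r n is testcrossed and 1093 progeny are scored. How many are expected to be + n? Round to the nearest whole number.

A map distance of 12 cM corresponds to a recombination frequency of 0.120.
The F1 is + + / r n, so + n is a recombinant gamete class with expected frequency r/2 = 0.120/2 = 0.0600.
Expected number = 0.0600 × 1093 = 65.58 ≈ 66.

66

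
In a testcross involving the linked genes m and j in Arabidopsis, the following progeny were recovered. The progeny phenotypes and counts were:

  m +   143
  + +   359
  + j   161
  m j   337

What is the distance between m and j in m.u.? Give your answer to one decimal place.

The two most frequent classes, + + (359) and m j (337), are the parental types, so the F1 was + + / m j.
The recombinant classes are + j and m +: 161 + 143 = 304.
Recombination frequency = 304/1000 = 0.3040 ≈ 30.4%, i.e. 30.4 m.u.

30.4 m.u.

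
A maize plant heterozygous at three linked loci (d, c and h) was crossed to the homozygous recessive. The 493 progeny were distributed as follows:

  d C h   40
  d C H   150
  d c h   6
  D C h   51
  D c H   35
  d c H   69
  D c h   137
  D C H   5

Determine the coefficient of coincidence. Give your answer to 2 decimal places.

0.48

The two most frequent reciprocal classes, d C H and D c h, are the parental types, so the F1 was d C H / D c h.
The two rarest classes, D C H and d c h, are the double crossovers. Comparing them with the parentals, only the d allele has switched, so d is the middle locus and the order is c – d – h.
c–d: (120 + 11)/493 = 0.2657; d–h: (75 + 11)/493 = 0.1744.
Expected DCO frequency = 0.2657 × 0.1744 ≈ 0.04634; observed = 11/493 ≈ 0.02231.
Coefficient of coincidence = 0.02231/0.04634 ≈ 0.48.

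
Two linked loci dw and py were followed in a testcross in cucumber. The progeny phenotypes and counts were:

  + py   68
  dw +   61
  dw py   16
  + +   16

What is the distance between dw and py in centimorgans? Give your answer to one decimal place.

19.9 centimorgans

The two most frequent classes, + py (68) and dw + (61), are the parental types, so the F1 was + py / dw +.
The recombinant classes are + + and dw py: 16 + 16 = 32.
Recombination frequency = 32/161 = 0.1988 ≈ 19.9%, i.e. 19.9 centimorgans.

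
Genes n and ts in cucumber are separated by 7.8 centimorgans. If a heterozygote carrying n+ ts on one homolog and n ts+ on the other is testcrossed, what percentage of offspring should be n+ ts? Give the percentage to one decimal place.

A map distance of 7.8 centimorgans corresponds to a recombination frequency of 0.078.
The F1 is n+ ts / n ts+, so n+ ts is a parental gamete class with expected frequency (1 − r)/2 = 0.922/2 = 0.4610.
That is 0.4610 = 46.1% of the progeny.

46.1%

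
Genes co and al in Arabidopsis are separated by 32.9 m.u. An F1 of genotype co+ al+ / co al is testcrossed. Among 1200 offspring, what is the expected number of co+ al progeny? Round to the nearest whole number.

A map distance of 32.9 m.u. corresponds to a recombination frequency of 0.329.
The F1 is co+ al+ / co al, so co+ al is a recombinant gamete class with expected frequency r/2 = 0.329/2 = 0.1645.
Expected number = 0.1645 × 1200 = 197.40 ≈ 197.

197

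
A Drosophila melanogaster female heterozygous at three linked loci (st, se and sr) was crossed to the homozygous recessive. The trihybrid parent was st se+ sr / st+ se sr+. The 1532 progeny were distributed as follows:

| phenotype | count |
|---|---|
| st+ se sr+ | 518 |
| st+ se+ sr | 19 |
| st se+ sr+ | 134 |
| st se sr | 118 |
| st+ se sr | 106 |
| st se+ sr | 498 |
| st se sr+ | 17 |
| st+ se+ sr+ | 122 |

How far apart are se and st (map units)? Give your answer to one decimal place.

18.0 map units

The two rarest classes, st+ se+ sr and st se sr+, are the double crossovers. Comparing them with the parentals, only the st allele has switched, so st is the middle locus and the order is se – st – sr.
Crossovers in the se–st interval produce the single-crossover classes st se sr and st+ se+ sr+ (118 + 122 = 240) plus the double crossovers (36).
RF(se–st) = (240 + 36) / 1532 = 276/1532 = 0.1802 → 18.0 map units.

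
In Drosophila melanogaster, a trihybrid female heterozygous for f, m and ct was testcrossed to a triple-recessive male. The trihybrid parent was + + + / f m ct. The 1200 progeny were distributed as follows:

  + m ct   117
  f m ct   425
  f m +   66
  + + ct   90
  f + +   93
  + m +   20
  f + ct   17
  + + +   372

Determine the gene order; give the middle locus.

m

The two rarest classes, + m + and f + ct, are the double crossovers. Comparing them with the parentals, only the m allele has switched, so m is the middle locus and the order is f – m – ct.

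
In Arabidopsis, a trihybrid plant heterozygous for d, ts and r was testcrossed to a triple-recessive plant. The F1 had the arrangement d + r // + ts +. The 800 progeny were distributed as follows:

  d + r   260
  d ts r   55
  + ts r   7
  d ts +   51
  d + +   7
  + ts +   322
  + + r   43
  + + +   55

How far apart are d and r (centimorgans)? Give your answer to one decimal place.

13.5 centimorgans

The two rarest classes, d + + and + ts r, are the double crossovers. Comparing them with the parentals, only the r allele has switched, so r is the middle locus and the order is d – r – ts.
Crossovers in the d–r interval produce the single-crossover classes + + r and d ts + (43 + 51 = 94) plus the double crossovers (14).
RF(d–r) = (94 + 14) / 800 = 108/800 = 0.1350 → 13.5 centimorgans.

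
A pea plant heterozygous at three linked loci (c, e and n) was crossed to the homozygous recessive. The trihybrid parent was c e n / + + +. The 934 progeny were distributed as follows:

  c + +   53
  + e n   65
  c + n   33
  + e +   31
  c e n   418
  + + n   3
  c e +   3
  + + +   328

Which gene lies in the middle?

n

The two rarest classes, c e + and + + n, are the double crossovers. Comparing them with the parentals, only the n allele has switched, so n is the middle locus and the order is e – n – c.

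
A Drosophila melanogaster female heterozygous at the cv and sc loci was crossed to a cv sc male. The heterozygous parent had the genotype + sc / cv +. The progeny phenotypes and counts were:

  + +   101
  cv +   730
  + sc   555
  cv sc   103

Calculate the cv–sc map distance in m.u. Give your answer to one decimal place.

The recombinant classes are + + and cv sc: 101 + 103 = 204.
Recombination frequency = 204/1489 = 0.1370 ≈ 13.7%, i.e. 13.7 m.u.

13.7 m.u.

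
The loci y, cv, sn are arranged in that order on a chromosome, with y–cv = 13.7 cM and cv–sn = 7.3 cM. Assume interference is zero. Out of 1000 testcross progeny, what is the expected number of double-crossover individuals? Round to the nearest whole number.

Map distances give recombination frequencies of 0.137 and 0.073 for the two intervals.
With no interference, expected double-crossover frequency = 0.137 × 0.073 = 0.01000.
Expected number = 0.01000 × 1000 = 10.00 ≈ 10.

10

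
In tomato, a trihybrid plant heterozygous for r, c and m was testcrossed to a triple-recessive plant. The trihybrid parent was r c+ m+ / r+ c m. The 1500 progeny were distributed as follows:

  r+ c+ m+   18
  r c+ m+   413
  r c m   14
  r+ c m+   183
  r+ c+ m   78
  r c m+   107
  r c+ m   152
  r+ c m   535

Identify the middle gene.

The two rarest classes, r+ c+ m+ and r c m, are the double crossovers. Comparing them with the parentals, only the r allele has switched, so r is the middle locus and the order is m – r – c.

r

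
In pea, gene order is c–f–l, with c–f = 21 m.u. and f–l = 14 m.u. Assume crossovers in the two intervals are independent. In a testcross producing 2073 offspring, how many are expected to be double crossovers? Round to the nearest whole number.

61

Map distances give recombination frequencies of 0.210 and 0.140 for the two intervals.
With no interference, expected double-crossover frequency = 0.210 × 0.140 = 0.02940.
Expected number = 0.02940 × 2073 = 60.95 ≈ 61.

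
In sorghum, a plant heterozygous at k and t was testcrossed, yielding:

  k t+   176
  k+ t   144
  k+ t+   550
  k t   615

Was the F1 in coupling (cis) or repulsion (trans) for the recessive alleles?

The two most frequent classes are k+ t+ (550) and k t (615); these are the parental (non-recombinant) types.
So the F1 carried k+ t+ on one chromosome and k t on the other — the recessive alleles are on the same chromosome (cis / coupling).

cis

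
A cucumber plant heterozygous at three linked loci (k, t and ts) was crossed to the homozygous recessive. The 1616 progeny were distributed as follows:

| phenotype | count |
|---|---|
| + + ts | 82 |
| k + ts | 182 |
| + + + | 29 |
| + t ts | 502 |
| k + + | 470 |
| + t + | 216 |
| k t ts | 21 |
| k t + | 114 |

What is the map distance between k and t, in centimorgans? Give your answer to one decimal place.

15.2 centimorgans

The two most frequent reciprocal classes, + t ts and k + +, are the parental types, so the F1 was + t ts / k + +.
The two rarest classes, k t ts and + + +, are the double crossovers. Comparing them with the parentals, only the k allele has switched, so k is the middle locus and the order is ts – k – t.
Crossovers in the k–t interval produce the single-crossover classes + + ts and k t + (82 + 114 = 196) plus the double crossovers (50).
RF(k–t) = (196 + 50) / 1616 = 246/1616 = 0.1522 → 15.2 centimorgans.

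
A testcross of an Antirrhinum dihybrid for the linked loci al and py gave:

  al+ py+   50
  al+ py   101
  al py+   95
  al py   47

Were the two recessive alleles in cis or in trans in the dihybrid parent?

trans

The two most frequent classes are al+ py (101) and al py+ (95); these are the parental (non-recombinant) types.
So the F1 carried al+ py on one chromosome and al py+ on the other — the recessive alleles are on opposite chromosomes (trans / repulsion).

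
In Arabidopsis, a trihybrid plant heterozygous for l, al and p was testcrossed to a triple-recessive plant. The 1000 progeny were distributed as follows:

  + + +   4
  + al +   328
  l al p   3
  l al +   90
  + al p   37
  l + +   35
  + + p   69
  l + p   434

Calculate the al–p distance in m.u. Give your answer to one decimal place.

7.9 m.u.

The two most frequent reciprocal classes, l + p and + al +, are the parental types, so the F1 was l + p / + al +.
The two rarest classes, l al p and + + +, are the double crossovers. Comparing them with the parentals, only the al allele has switched, so al is the middle locus and the order is p – al – l.
Crossovers in the p–al interval produce the single-crossover classes l + + and + al p (35 + 37 = 72) plus the double crossovers (7).
RF(p–al) = (72 + 7) / 1000 = 79/1000 = 0.0790 → 7.9 m.u.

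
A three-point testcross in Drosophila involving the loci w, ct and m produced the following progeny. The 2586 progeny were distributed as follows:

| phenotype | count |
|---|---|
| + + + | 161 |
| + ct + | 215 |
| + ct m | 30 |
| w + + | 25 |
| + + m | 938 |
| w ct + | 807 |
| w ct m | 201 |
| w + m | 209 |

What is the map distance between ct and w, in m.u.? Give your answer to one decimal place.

The two most frequent reciprocal classes, w ct + and + + m, are the parental types, so the F1 was w ct + / + + m.
The two rarest classes, w + + and + ct m, are the double crossovers. Comparing them with the parentals, only the ct allele has switched, so ct is the middle locus and the order is w – ct – m.
Crossovers in the w–ct interval produce the single-crossover classes + ct + and w + m (215 + 209 = 424) plus the double crossovers (55).
RF(w–ct) = (424 + 55) / 2586 = 479/2586 = 0.1852 → 18.5 m.u.

18.5 m.u.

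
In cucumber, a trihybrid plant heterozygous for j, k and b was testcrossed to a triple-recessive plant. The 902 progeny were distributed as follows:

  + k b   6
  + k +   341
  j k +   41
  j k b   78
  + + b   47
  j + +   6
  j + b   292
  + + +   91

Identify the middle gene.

The two most frequent reciprocal classes, j + b and + k +, are the parental types, so the F1 was j + b / + k +.
The two rarest classes, j + + and + k b, are the double crossovers. Comparing them with the parentals, only the b allele has switched, so b is the middle locus and the order is k – b – j.

b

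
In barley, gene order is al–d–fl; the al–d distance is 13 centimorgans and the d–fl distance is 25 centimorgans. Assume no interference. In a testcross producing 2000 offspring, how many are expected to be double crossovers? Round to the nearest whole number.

Map distances give recombination frequencies of 0.130 and 0.250 for the two intervals.
With no interference, expected double-crossover frequency = 0.130 × 0.250 = 0.03250.
Expected number = 0.03250 × 2000 = 65.00 ≈ 65.

65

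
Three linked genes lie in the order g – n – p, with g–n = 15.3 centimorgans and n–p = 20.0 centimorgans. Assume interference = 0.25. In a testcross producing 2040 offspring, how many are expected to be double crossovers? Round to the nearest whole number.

Map distances give recombination frequencies of 0.153 and 0.200 for the two intervals.
With interference 0.25 (so coincidence = 0.75), expected double-crossover frequency = 0.153 × 0.200 × 0.75 = 0.02295.
Expected number = 0.02295 × 2040 = 46.82 ≈ 47.

47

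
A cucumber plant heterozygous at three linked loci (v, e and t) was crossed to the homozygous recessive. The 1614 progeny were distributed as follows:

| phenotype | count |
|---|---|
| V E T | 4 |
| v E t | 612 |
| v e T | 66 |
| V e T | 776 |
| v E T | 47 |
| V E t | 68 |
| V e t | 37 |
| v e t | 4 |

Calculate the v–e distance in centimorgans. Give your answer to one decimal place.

The two most frequent reciprocal classes, v E t and V e T, are the parental types, so the F1 was v E t / V e T.
The two rarest classes, v e t and V E T, are the double crossovers. Comparing them with the parentals, only the e allele has switched, so e is the middle locus and the order is t – e – v.
Crossovers in the e–v interval produce the single-crossover classes V E t and v e T (68 + 66 = 134) plus the double crossovers (8).
RF(e–v) = (134 + 8) / 1614 = 142/1614 = 0.0880 → 8.8 centimorgans.

8.8 centimorgans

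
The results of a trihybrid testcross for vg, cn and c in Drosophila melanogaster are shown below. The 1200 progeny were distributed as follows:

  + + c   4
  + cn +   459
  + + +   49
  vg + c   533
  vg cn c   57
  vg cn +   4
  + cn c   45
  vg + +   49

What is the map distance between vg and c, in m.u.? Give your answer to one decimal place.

The two most frequent reciprocal classes, vg + c and + cn +, are the parental types, so the F1 was vg + c / + cn +.
The two rarest classes, + + c and vg cn +, are the double crossovers. Comparing them with the parentals, only the vg allele has switched, so vg is the middle locus and the order is c – vg – cn.
Crossovers in the c–vg interval produce the single-crossover classes vg + + and + cn c (49 + 45 = 94) plus the double crossovers (8).
RF(c–vg) = (94 + 8) / 1200 = 102/1200 = 0.0850 → 8.5 m.u.

8.5 m.u.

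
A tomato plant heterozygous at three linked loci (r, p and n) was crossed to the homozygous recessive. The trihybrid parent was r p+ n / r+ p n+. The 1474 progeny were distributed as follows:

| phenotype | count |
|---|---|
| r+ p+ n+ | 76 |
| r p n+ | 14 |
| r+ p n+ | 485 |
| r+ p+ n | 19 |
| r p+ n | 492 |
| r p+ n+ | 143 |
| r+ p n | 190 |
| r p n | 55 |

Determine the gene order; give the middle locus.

r

The two rarest classes, r+ p+ n and r p n+, are the double crossovers. Comparing them with the parentals, only the r allele has switched, so r is the middle locus and the order is p – r – n.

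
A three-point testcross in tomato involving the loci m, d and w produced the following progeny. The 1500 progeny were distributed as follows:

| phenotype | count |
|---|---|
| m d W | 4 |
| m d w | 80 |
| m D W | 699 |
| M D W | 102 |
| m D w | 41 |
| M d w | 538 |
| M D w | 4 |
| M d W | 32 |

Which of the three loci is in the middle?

d

The two most frequent reciprocal classes, m D W and M d w, are the parental types, so the F1 was m D W / M d w.
The two rarest classes, m d W and M D w, are the double crossovers. Comparing them with the parentals, only the d allele has switched, so d is the middle locus and the order is w – d – m.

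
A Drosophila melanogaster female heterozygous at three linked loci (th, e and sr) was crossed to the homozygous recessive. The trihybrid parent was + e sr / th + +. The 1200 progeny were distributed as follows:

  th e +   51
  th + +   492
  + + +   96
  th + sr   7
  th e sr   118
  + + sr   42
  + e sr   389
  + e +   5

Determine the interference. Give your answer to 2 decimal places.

The two rarest classes, + e + and th + sr, are the double crossovers. Comparing them with the parentals, only the sr allele has switched, so sr is the middle locus and the order is th – sr – e.
th–sr: (214 + 12)/1200 = 0.1883; sr–e: (93 + 12)/1200 = 0.0875.
Expected DCO frequency = 0.1883 × 0.0875 ≈ 0.01648; observed = 12/1200 ≈ 0.01000.
Coefficient of coincidence = 0.01000/0.01648 ≈ 0.61; interference = 1 − 0.61 = 0.39.

0.39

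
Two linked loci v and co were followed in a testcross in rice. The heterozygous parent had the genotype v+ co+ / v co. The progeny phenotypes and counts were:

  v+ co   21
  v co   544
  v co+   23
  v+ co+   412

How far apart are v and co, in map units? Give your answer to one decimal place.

The recombinant classes are v+ co and v co+: 21 + 23 = 44.
Recombination frequency = 44/1000 = 0.0440 ≈ 4.4%, i.e. 4.4 map units.

4.4 map units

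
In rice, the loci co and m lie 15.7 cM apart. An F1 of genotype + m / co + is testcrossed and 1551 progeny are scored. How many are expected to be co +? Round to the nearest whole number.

654

A map distance of 15.7 cM corresponds to a recombination frequency of 0.157.
The F1 is + m / co +, so co + is a parental gamete class with expected frequency (1 − r)/2 = 0.843/2 = 0.4215.
Expected number = 0.4215 × 1551 = 653.75 ≈ 654.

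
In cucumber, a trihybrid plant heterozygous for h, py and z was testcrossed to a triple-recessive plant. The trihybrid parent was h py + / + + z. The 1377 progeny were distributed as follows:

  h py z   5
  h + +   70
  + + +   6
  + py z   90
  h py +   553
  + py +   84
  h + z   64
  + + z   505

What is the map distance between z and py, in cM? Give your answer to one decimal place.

12.4 cM

The two rarest classes, h py z and + + +, are the double crossovers. Comparing them with the parentals, only the z allele has switched, so z is the middle locus and the order is py – z – h.
Crossovers in the py–z interval produce the single-crossover classes h + + and + py z (70 + 90 = 160) plus the double crossovers (11).
RF(py–z) = (160 + 11) / 1377 = 171/1377 = 0.1242 → 12.4 cM.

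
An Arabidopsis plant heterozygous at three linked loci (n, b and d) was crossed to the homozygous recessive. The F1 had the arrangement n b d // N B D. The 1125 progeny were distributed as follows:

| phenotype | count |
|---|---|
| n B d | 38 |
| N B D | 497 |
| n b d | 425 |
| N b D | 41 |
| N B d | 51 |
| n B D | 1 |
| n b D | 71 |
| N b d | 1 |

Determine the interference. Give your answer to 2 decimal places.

The two rarest classes, N b d and n B D, are the double crossovers. Comparing them with the parentals, only the n allele has switched, so n is the middle locus and the order is b – n – d.
b–n: (79 + 2)/1125 = 0.0720; n–d: (122 + 2)/1125 = 0.1102.
Expected DCO frequency = 0.0720 × 0.1102 ≈ 0.00793; observed = 2/1125 ≈ 0.00178.
Coefficient of coincidence = 0.00178/0.00793 ≈ 0.22; interference = 1 − 0.22 = 0.78.

0.78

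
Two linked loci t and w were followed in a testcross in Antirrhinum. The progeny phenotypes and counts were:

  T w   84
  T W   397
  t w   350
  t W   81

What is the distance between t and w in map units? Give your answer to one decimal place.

The two most frequent classes, T W (397) and t w (350), are the parental types, so the F1 was T W / t w.
The recombinant classes are T w and t W: 84 + 81 = 165.
Recombination frequency = 165/912 = 0.1809 ≈ 18.1%, i.e. 18.1 map units.

18.1 map units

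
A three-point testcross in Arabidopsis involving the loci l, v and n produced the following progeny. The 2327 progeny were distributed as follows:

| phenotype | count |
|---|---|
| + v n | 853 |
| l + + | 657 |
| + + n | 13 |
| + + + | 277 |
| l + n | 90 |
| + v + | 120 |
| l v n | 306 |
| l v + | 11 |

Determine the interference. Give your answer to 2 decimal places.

The two most frequent reciprocal classes, + v n and l + +, are the parental types, so the F1 was + v n / l + +.
The two rarest classes, + + n and l v +, are the double crossovers. Comparing them with the parentals, only the v allele has switched, so v is the middle locus and the order is l – v – n.
l–v: (583 + 24)/2327 = 0.2609; v–n: (210 + 24)/2327 = 0.1006.
Expected DCO frequency = 0.2609 × 0.1006 ≈ 0.02625; observed = 24/2327 ≈ 0.01031.
Coefficient of coincidence = 0.01031/0.02625 ≈ 0.39; interference = 1 − 0.39 = 0.61.

0.61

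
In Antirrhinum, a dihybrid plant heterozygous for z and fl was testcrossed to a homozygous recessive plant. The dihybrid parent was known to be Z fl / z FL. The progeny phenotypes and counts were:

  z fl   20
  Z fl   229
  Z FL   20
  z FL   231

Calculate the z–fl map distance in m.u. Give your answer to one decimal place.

8.0 m.u.

The recombinant classes are Z FL and z fl: 20 + 20 = 40.
Recombination frequency = 40/500 = 0.0800 ≈ 8.0%, i.e. 8.0 m.u.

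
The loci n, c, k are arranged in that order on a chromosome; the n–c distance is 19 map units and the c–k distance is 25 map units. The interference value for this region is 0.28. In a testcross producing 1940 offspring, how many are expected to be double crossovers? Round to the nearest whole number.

Map distances give recombination frequencies of 0.190 and 0.250 for the two intervals.
With interference 0.28 (so coincidence = 0.72), expected double-crossover frequency = 0.190 × 0.250 × 0.72 = 0.03420.
Expected number = 0.03420 × 1940 = 66.35 ≈ 66.

66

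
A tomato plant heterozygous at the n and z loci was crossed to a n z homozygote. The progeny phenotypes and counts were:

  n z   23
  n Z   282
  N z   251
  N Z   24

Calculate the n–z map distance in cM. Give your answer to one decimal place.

The two most frequent classes, N z (251) and n Z (282), are the parental types, so the F1 was N z / n Z.
The recombinant classes are N Z and n z: 24 + 23 = 47.
Recombination frequency = 47/580 = 0.0810 ≈ 8.1%, i.e. 8.1 cM.

8.1 cM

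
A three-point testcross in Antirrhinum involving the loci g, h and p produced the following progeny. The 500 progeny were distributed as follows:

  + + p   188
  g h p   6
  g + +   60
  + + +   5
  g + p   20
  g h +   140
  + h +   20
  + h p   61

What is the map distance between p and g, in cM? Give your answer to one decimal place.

10.2 cM

The two most frequent reciprocal classes, + + p and g h +, are the parental types, so the F1 was + + p / g h +.
The two rarest classes, + + + and g h p, are the double crossovers. Comparing them with the parentals, only the p allele has switched, so p is the middle locus and the order is g – p – h.
Crossovers in the g–p interval produce the single-crossover classes g + p and + h + (20 + 20 = 40) plus the double crossovers (11).
RF(g–p) = (40 + 11) / 500 = 51/500 = 0.1020 → 10.2 cM.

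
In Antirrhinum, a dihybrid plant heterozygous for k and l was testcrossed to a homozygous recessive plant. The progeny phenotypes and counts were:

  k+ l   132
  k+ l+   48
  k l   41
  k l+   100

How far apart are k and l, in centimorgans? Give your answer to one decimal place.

27.7 centimorgans

The two most frequent classes, k+ l (132) and k l+ (100), are the parental types, so the F1 was k+ l / k l+.
The recombinant classes are k+ l+ and k l: 48 + 41 = 89.
Recombination frequency = 89/321 = 0.2773 ≈ 27.7%, i.e. 27.7 centimorgans.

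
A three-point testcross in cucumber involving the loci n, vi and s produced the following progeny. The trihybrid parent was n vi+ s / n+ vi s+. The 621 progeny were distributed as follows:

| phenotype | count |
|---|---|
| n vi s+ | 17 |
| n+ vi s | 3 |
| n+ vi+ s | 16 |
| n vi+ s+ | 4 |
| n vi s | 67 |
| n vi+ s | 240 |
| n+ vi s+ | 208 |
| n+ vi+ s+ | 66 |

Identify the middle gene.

s

The two rarest classes, n vi+ s+ and n+ vi s, are the double crossovers. Comparing them with the parentals, only the s allele has switched, so s is the middle locus and the order is n – s – vi.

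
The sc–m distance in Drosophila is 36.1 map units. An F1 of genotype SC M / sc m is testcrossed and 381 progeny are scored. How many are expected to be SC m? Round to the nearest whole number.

A map distance of 36.1 map units corresponds to a recombination frequency of 0.361.
The F1 is SC M / sc m, so SC m is a recombinant gamete class with expected frequency r/2 = 0.361/2 = 0.1805.
Expected number = 0.1805 × 381 = 68.77 ≈ 69.

69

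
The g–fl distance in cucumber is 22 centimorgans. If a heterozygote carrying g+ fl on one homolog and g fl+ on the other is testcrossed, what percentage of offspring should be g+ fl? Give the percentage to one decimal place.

A map distance of 22 centimorgans corresponds to a recombination frequency of 0.220.
The F1 is g+ fl / g fl+, so g+ fl is a parental gamete class with expected frequency (1 − r)/2 = 0.780/2 = 0.3900.
That is 0.3900 = 39.0% of the progeny.

39.0%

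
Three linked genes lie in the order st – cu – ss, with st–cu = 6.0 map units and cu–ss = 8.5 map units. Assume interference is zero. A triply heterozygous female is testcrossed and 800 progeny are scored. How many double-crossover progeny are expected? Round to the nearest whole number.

4

Map distances give recombination frequencies of 0.060 and 0.085 for the two intervals.
With no interference, expected double-crossover frequency = 0.060 × 0.085 = 0.00510.
Expected number = 0.00510 × 800 = 4.08 ≈ 4.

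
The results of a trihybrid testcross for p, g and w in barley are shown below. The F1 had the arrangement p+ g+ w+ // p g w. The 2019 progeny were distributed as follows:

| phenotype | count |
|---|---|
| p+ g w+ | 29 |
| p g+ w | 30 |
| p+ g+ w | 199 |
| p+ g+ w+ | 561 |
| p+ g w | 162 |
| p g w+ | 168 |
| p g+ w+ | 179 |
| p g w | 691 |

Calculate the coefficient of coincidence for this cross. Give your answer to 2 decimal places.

The two rarest classes, p+ g w+ and p g+ w, are the double crossovers. Comparing them with the parentals, only the g allele has switched, so g is the middle locus and the order is w – g – p.
w–g: (367 + 59)/2019 = 0.2110; g–p: (341 + 59)/2019 = 0.1981.
Expected DCO frequency = 0.2110 × 0.1981 ≈ 0.04180; observed = 59/2019 ≈ 0.02922.
Coefficient of coincidence = 0.02922/0.04180 ≈ 0.70.

0.70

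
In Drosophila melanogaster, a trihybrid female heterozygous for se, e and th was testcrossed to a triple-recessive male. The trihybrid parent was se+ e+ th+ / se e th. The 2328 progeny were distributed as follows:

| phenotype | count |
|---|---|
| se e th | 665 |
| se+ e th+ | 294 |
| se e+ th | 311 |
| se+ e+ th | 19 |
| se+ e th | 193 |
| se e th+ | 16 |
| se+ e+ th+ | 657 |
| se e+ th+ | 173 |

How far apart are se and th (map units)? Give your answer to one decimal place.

The two rarest classes, se+ e+ th and se e th+, are the double crossovers. Comparing them with the parentals, only the th allele has switched, so th is the middle locus and the order is e – th – se.
Crossovers in the th–se interval produce the single-crossover classes se e+ th+ and se+ e th (173 + 193 = 366) plus the double crossovers (35).
RF(th–se) = (366 + 35) / 2328 = 401/2328 = 0.1723 → 17.2 map units.

17.2 map units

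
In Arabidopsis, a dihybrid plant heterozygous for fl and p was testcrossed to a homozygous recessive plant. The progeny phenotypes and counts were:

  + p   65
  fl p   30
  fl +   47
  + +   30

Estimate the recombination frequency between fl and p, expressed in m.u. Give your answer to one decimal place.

The two most frequent classes, + p (65) and fl + (47), are the parental types, so the F1 was + p / fl +.
The recombinant classes are + + and fl p: 30 + 30 = 60.
Recombination frequency = 60/172 = 0.3488 ≈ 34.9%, i.e. 34.9 m.u.

34.9 m.u.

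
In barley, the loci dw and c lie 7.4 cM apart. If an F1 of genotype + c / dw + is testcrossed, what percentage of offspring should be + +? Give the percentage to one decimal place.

3.7%

A map distance of 7.4 cM corresponds to a recombination frequency of 0.074.
The F1 is + c / dw +, so + + is a recombinant gamete class with expected frequency r/2 = 0.074/2 = 0.0370.
That is 0.0370 = 3.7% of the progeny.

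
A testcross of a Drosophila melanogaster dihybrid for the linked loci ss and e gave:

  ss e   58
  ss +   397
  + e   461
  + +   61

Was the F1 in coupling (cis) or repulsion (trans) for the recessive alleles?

trans

The two most frequent classes are + e (461) and ss + (397); these are the parental (non-recombinant) types.
So the F1 carried + e on one chromosome and ss + on the other — the recessive alleles are on opposite chromosomes (trans / repulsion).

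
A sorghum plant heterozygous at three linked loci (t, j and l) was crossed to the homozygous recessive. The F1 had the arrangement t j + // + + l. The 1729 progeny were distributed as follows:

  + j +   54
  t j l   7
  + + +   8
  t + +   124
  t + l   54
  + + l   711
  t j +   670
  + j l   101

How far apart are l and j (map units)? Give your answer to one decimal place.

13.9 map units

The two rarest classes, t j l and + + +, are the double crossovers. Comparing them with the parentals, only the l allele has switched, so l is the middle locus and the order is j – l – t.
Crossovers in the j–l interval produce the single-crossover classes t + + and + j l (124 + 101 = 225) plus the double crossovers (15).
RF(j–l) = (225 + 15) / 1729 = 240/1729 = 0.1388 → 13.9 map units.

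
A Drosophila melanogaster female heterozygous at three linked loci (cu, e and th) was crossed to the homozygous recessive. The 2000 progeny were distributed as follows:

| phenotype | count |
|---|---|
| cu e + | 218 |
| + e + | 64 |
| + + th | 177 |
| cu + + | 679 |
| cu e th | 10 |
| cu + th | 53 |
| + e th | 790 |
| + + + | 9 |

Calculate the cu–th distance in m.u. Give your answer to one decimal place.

6.8 m.u.

The two most frequent reciprocal classes, cu + + and + e th, are the parental types, so the F1 was cu + + / + e th.
The two rarest classes, + + + and cu e th, are the double crossovers. Comparing them with the parentals, only the cu allele has switched, so cu is the middle locus and the order is e – cu – th.
Crossovers in the cu–th interval produce the single-crossover classes cu + th and + e + (53 + 64 = 117) plus the double crossovers (19).
RF(cu–th) = (117 + 19) / 2000 = 136/2000 = 0.0680 → 6.8 m.u.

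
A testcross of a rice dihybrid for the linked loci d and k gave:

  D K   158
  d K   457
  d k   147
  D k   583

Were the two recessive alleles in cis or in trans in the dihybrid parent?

The two most frequent classes are D k (583) and d K (457); these are the parental (non-recombinant) types.
So the F1 carried D k on one chromosome and d K on the other — the recessive alleles are on opposite chromosomes (trans / repulsion).

trans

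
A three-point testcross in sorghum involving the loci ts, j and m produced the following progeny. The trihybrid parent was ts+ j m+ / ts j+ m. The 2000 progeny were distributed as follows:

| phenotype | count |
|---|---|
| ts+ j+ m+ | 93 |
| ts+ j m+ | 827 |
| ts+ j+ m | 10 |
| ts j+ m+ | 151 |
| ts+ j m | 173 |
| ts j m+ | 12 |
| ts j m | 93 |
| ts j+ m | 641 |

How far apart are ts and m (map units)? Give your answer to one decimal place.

17.3 map units

The two rarest classes, ts j m+ and ts+ j+ m, are the double crossovers. Comparing them with the parentals, only the ts allele has switched, so ts is the middle locus and the order is j – ts – m.
Crossovers in the ts–m interval produce the single-crossover classes ts+ j m and ts j+ m+ (173 + 151 = 324) plus the double crossovers (22).
RF(ts–m) = (324 + 22) / 2000 = 346/2000 = 0.1730 → 17.3 map units.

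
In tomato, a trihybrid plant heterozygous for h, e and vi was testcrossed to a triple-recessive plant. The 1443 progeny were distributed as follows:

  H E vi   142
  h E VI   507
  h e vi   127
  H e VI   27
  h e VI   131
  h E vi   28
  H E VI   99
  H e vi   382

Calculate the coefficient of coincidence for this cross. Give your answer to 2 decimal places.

The two most frequent reciprocal classes, H e vi and h E VI, are the parental types, so the F1 was H e vi / h E VI.
The two rarest classes, H e VI and h E vi, are the double crossovers. Comparing them with the parentals, only the vi allele has switched, so vi is the middle locus and the order is h – vi – e.
h–vi: (226 + 55)/1443 = 0.1947; vi–e: (273 + 55)/1443 = 0.2273.
Expected DCO frequency = 0.1947 × 0.2273 ≈ 0.04426; observed = 55/1443 ≈ 0.03812.
Coefficient of coincidence = 0.03812/0.04426 ≈ 0.86.

0.86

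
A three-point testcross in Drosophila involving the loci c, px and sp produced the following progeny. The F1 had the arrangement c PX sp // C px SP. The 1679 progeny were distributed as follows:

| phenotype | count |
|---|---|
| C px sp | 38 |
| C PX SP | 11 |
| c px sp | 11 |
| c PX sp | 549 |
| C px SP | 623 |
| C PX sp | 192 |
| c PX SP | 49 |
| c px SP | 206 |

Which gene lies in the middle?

px

The two rarest classes, c px sp and C PX SP, are the double crossovers. Comparing them with the parentals, only the px allele has switched, so px is the middle locus and the order is sp – px – c.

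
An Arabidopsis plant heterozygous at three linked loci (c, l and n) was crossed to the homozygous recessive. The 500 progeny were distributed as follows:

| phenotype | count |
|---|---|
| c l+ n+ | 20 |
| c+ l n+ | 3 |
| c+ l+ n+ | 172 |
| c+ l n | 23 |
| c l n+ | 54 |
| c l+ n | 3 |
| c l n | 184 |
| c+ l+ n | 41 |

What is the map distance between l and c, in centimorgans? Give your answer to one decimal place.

The two most frequent reciprocal classes, c l n and c+ l+ n+, are the parental types, so the F1 was c l n / c+ l+ n+.
The two rarest classes, c l+ n and c+ l n+, are the double crossovers. Comparing them with the parentals, only the l allele has switched, so l is the middle locus and the order is c – l – n.
Crossovers in the c–l interval produce the single-crossover classes c+ l n and c l+ n+ (23 + 20 = 43) plus the double crossovers (6).
RF(c–l) = (43 + 6) / 500 = 49/500 = 0.0980 → 9.8 centimorgans.

9.8 centimorgans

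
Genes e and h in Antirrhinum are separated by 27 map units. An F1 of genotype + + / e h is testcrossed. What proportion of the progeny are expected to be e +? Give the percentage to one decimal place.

A map distance of 27 map units corresponds to a recombination frequency of 0.270.
The F1 is + + / e h, so e + is a recombinant gamete class with expected frequency r/2 = 0.270/2 = 0.1350.
That is 0.1350 = 13.5% of the progeny.

13.5%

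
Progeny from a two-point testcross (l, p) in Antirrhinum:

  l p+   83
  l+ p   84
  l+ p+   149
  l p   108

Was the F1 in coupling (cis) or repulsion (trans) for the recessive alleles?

cis

The two most frequent classes are l+ p+ (149) and l p (108); these are the parental (non-recombinant) types.
So the F1 carried l+ p+ on one chromosome and l p on the other — the recessive alleles are on the same chromosome (cis / coupling).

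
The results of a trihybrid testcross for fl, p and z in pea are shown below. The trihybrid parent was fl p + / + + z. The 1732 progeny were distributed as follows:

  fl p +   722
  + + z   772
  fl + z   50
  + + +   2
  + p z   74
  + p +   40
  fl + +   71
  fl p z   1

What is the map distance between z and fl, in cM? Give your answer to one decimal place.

The two rarest classes, fl p z and + + +, are the double crossovers. Comparing them with the parentals, only the z allele has switched, so z is the middle locus and the order is fl – z – p.
Crossovers in the fl–z interval produce the single-crossover classes + p + and fl + z (40 + 50 = 90) plus the double crossovers (3).
RF(fl–z) = (90 + 3) / 1732 = 93/1732 = 0.0537 → 5.4 cM.

5.4 cM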